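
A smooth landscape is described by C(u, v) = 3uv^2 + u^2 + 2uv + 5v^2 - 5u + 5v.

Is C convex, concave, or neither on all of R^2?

The term 3uv^2 is cubic, so the Hessian is not constant.
∂²C/∂v² = 6u + 10, which takes both signs as u varies (negative for sufficiently negative u). A diagonal entry of the Hessian changing sign means the Hessian is neither positive- nor negative-semidefinite on all of R^2.

neither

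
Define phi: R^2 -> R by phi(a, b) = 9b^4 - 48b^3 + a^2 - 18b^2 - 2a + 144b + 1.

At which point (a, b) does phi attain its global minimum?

phi(a,b) separates as P(a) + Q(b) + 1, so its minimum is min P + min Q + 1.
P'(a) = 2a - 2 vanishes at a ∈ {1}; Q'(b) = 36(b - 4)(b - 1)(b + 1) vanishes at b ∈ {-1, 1, 4}.
Local minima of P (where P''>0): P(1)=-1. Local minima of Q: Q(-1)=-105, Q(4)=-480.
So the global minimum of phi is P(1) + Q(4) + 1 = -1 − 480 + 1 = -480, attained at (1, 4).

(1, 4)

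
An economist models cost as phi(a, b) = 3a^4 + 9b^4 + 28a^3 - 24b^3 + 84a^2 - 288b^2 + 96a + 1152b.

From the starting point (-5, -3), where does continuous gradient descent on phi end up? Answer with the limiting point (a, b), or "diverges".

(-4, -4)

phi is separable, so gradient descent decouples: a follows -∂phi/∂a, b follows -∂phi/∂b.
∂phi/∂a = 12(a + 1)(a + 2)(a + 4); at a=-5 this is -144, so a increases.
∂phi/∂b = 36(b - 4)(b - 2)(b + 4); at b=-3 this is 1260, so b decreases.
a converges to its nearest critical value -4 (a local min of the a-part); b converges to -4. The iterate converges to (-4, -4).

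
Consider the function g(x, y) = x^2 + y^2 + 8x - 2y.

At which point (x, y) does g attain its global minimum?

(-4, 1)

g(x,y) separates as P(x) + Q(y), so its minimum is min P + min Q.
P'(x) = 2x + 8 vanishes at x ∈ {-4}; Q'(y) = 2y - 2 vanishes at y ∈ {1}.
Local minima of P (where P''>0): P(-4)=-16. Local minima of Q: Q(1)=-1.
So the global minimum of g is P(-4) + Q(1) = -16 − 1 = -17, attained at (-4, 1).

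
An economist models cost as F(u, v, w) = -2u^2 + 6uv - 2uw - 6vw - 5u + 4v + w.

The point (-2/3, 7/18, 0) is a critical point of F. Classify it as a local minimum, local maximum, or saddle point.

The Hessian is constant: H = [[-4, 6, -2], [6, 0, -6], [-2, -6, 0]].
Leading principal minors: Δ₁ = -4, Δ₂ = -36, Δ₃ = 288.
The minors fit neither the all-positive nor the alternating-sign pattern, so H is indefinite: a saddle point.

saddle point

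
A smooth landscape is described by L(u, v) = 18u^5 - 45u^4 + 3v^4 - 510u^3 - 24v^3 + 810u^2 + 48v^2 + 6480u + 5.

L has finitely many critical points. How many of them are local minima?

L separates as a function of u plus a function of v, so ∇L=0 decouples.
∂L/∂u = 90(u - 4)(u - 3)(u + 2)(u + 3) = 0 at u ∈ {-3, -2, 3, 4}; ∂L/∂v = 12v(v - 4)(v - 2) = 0 at v ∈ {0, 2, 4}.
The Hessian is diagonal: diag(L_uu, L_vv). Second derivatives: L_uu(-3)=-3780, L_uu(-2)=2700, L_uu(3)=-2700, L_uu(4)=3780; L_vv(0)=96, L_vv(2)=-48, L_vv(4)=96.
Local minima occur where both diagonal entries positive: (-2, 0), (-2, 4), (4, 0), (4, 4). Count: 4.

4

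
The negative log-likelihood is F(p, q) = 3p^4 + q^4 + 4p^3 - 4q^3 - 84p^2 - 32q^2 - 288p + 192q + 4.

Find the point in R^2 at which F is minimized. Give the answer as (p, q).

(4, -4)

F(p,q) separates as A(p) + B(q) + 4, so its minimum is min A + min B + 4.
A'(p) = 12(p - 4)(p + 2)(p + 3) vanishes at p ∈ {-3, -2, 4}; B'(q) = 4(q - 4)(q - 3)(q + 4) vanishes at q ∈ {-4, 3, 4}.
Local minima of A (where A''>0): A(-3)=243, A(4)=-1472. Local minima of B: B(-4)=-768, B(4)=256.
So the global minimum of F is A(4) + B(-4) + 4 = -1472 − 768 + 4 = -2236, attained at (4, -4).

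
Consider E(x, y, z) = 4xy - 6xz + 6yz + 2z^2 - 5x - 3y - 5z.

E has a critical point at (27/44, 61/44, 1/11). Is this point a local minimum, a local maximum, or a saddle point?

The Hessian is constant: H = [[0, 4, -6], [4, 0, 6], [-6, 6, 4]].
Leading principal minors: Δ₁ = 0, Δ₂ = -16, Δ₃ = -352.
The minors fit neither the all-positive nor the alternating-sign pattern, so H is indefinite: a saddle point.

saddle point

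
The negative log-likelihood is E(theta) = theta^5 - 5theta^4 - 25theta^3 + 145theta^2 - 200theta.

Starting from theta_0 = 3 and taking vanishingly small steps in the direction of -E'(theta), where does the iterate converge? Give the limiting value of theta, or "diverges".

5

E'(theta) = 5(theta - 5)(theta - 2)(theta - 1)(theta + 4), so E'(3) = -140.
Gradient descent moves in the -E' direction, i.e. theta is increasing.
The nearest critical point in that direction is theta = 5, where E'' = 540 > 0 (a local minimum). The iterate converges there.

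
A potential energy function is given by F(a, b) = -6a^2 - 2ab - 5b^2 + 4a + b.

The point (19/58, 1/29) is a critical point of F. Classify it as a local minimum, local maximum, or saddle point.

The Hessian of F is constant: H = [[-12, -2], [-2, -10]].
det(H) = (-12)·(-10) − (-2)² = 116.
det(H) > 0 and tr(H) = -22 < 0, so H is negative definite and the point is a local maximum.

local maximum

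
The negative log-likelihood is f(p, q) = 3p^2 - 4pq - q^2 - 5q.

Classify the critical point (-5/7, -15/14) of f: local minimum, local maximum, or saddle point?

saddle point

The Hessian of f is constant: H = [[6, -4], [-4, -2]].
det(H) = 6·(-2) − (-4)² = -28.
Since det(H) < 0, H is indefinite and the critical point is a saddle point.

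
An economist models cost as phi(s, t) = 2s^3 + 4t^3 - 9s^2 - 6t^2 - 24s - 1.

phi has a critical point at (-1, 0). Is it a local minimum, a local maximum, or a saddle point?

The mixed partial ∂²phi/∂s∂t is 0, so the Hessian at any point is diag(phi_ss, phi_tt) = diag(6(2s - 3), 12(2t - 1)).
At (-1, 0): H = diag(-30, -12).
Both eigenvalues are negative, so H is negative definite: a local maximum.

local maximum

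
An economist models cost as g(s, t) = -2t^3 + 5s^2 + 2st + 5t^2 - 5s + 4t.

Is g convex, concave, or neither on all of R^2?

The term -2t^3 is cubic, so the Hessian is not constant.
∂²g/∂t² = -12t + 10, which takes both signs as t varies (negative for sufficiently large t). A diagonal entry of the Hessian changing sign means the Hessian is neither positive- nor negative-semidefinite on all of R^2.

neither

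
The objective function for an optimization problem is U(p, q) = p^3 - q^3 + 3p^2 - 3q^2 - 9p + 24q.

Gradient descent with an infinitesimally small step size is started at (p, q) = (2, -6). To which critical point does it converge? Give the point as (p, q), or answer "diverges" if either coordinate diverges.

U is separable, so gradient descent decouples: p follows -∂U/∂p, q follows -∂U/∂q.
∂U/∂p = 3(p - 1)(p + 3); at p=2 this is 15, so p decreases.
∂U/∂q = -3(q - 2)(q + 4); at q=-6 this is -48, so q increases.
p converges to its nearest critical value 1 (a local min of the p-part); q converges to -4. The iterate converges to (1, -4).

(1, -4)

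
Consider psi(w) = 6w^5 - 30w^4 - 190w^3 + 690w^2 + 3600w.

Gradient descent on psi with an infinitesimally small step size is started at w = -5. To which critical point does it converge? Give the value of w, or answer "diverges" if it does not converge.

diverges

psi'(w) = 30(w - 5)(w - 4)(w + 2)(w + 3), so psi'(-5) = 16200.
Gradient descent moves in the -psi' direction, i.e. w is decreasing.
There is no critical point below w=-5, and psi' keeps the same sign, so the iterate runs off to −∞.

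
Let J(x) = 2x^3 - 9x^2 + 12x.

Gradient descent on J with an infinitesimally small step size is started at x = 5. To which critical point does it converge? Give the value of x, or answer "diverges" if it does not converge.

J'(x) = 6(x - 2)(x - 1), so J'(5) = 72.
Gradient descent moves in the -J' direction, i.e. x is decreasing.
The nearest critical point in that direction is x = 2, where J'' = 6 > 0 (a local minimum). The iterate converges there.

2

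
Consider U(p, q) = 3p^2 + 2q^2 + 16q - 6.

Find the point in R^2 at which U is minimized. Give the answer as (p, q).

(0, -4)

U(p,q) separates as A(p) + B(q) − 6, so its minimum is min A + min B − 6.
A'(p) = 6p vanishes at p ∈ {0}; B'(q) = 4q + 16 vanishes at q ∈ {-4}.
Local minima of A (where A''>0): A(0)=0. Local minima of B: B(-4)=-32.
So the global minimum of U is A(0) + B(-4) − 6 = 0 − 32 − 6 = -38, attained at (0, -4).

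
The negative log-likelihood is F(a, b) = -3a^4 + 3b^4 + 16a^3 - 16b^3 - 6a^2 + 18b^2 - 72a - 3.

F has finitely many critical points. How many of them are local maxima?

F separates as a function of a plus a function of b, so ∇F=0 decouples.
∂F/∂a = -12(a - 3)(a - 2)(a + 1) = 0 at a ∈ {-1, 2, 3}; ∂F/∂b = 12b(b - 3)(b - 1) = 0 at b ∈ {0, 1, 3}.
The Hessian is diagonal: diag(F_aa, F_bb). Second derivatives: F_aa(-1)=-144, F_aa(2)=36, F_aa(3)=-48; F_bb(0)=36, F_bb(1)=-24, F_bb(3)=72.
Local maxima occur where both diagonal entries negative: (-1, 1), (3, 1). Count: 2.

2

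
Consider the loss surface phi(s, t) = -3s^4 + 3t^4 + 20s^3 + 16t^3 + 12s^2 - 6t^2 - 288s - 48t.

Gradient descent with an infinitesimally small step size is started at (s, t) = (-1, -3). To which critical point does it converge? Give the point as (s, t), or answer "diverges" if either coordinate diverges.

phi is separable, so gradient descent decouples: s follows -∂phi/∂s, t follows -∂phi/∂t.
∂phi/∂s = -12(s - 4)(s - 3)(s + 2); at s=-1 this is -240, so s increases.
∂phi/∂t = 12(t - 1)(t + 1)(t + 4); at t=-3 this is 96, so t decreases.
s converges to its nearest critical value 3 (a local min of the s-part); t converges to -4. The iterate converges to (3, -4).

(3, -4)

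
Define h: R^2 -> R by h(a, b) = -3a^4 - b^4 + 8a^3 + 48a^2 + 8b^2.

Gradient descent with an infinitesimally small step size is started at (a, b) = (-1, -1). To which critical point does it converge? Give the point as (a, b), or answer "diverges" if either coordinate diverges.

(0, 0)

h is separable, so gradient descent decouples: a follows -∂h/∂a, b follows -∂h/∂b.
∂h/∂a = -12a(a - 4)(a + 2); at a=-1 this is -60, so a increases.
∂h/∂b = -4b(b - 2)(b + 2); at b=-1 this is -12, so b increases.
a converges to its nearest critical value 0 (a local min of the a-part); b converges to 0. The iterate converges to (0, 0).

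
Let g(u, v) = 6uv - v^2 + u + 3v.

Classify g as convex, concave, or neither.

neither

g is quadratic, so its Hessian is the constant matrix H = [[0, 6], [6, -2]].
det(H) = -36, tr(H) = -2.
det(H) < 0, so H is indefinite: neither convex nor concave.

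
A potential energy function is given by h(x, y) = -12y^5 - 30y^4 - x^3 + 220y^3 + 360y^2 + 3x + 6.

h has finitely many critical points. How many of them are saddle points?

h separates as a function of x plus a function of y, so ∇h=0 decouples.
∂h/∂x = -3(x - 1)(x + 1) = 0 at x ∈ {-1, 1}; ∂h/∂y = -60y(y - 3)(y + 1)(y + 4) = 0 at y ∈ {-4, -1, 0, 3}.
The Hessian is diagonal: diag(h_xx, h_yy). Second derivatives: h_xx(-1)=6, h_xx(1)=-6; h_yy(-4)=5040, h_yy(-1)=-720, h_yy(0)=720, h_yy(3)=-5040.
Saddle points occur where the two diagonal entries have opposite signs: (-1, -1), (-1, 3), (1, -4), (1, 0). Count: 4.

4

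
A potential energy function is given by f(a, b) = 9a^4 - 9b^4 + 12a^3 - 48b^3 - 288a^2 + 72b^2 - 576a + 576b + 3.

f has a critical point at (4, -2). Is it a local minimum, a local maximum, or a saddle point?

local minimum

The mixed partial ∂²f/∂a∂b is 0, so the Hessian at any point is diag(f_aa, f_bb) = diag(36(3a^2 + 2a - 16), 36(-3b^2 - 8b + 4)).
At (4, -2): H = diag(1440, 288).
Both eigenvalues are positive, so H is positive definite: a local minimum.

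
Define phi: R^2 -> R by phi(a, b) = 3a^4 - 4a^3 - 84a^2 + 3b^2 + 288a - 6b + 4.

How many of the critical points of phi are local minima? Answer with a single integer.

2

phi separates as a function of a plus a function of b, so ∇phi=0 decouples.
∂phi/∂a = 12(a - 3)(a - 2)(a + 4) = 0 at a ∈ {-4, 2, 3}; ∂phi/∂b = 6(b - 1) = 0 at b ∈ {1}.
The Hessian is diagonal: diag(phi_aa, phi_bb). Second derivatives: phi_aa(-4)=504, phi_aa(2)=-72, phi_aa(3)=84; phi_bb(1)=6.
Local minima occur where both diagonal entries positive: (-4, 1), (3, 1). Count: 2.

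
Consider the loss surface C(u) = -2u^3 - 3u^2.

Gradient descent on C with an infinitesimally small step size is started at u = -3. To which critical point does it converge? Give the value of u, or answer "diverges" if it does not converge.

-1

C'(u) = -6u(u + 1), so C'(-3) = -36.
Gradient descent moves in the -C' direction, i.e. u is increasing.
The nearest critical point in that direction is u = -1, where C'' = 6 > 0 (a local minimum). The iterate converges there.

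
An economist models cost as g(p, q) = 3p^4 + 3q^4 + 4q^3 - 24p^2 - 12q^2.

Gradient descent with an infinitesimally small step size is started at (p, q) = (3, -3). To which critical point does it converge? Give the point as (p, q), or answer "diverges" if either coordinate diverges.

(2, -2)

g is separable, so gradient descent decouples: p follows -∂g/∂p, q follows -∂g/∂q.
∂g/∂p = 12p(p - 2)(p + 2); at p=3 this is 180, so p decreases.
∂g/∂q = 12q(q - 1)(q + 2); at q=-3 this is -144, so q increases.
p converges to its nearest critical value 2 (a local min of the p-part); q converges to -2. The iterate converges to (2, -2).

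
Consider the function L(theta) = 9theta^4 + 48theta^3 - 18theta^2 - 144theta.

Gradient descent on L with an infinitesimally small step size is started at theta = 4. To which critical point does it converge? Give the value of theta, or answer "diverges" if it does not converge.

1

L'(theta) = 36(theta - 1)(theta + 1)(theta + 4), so L'(4) = 4320.
Gradient descent moves in the -L' direction, i.e. theta is decreasing.
The nearest critical point in that direction is theta = 1, where L'' = 360 > 0 (a local minimum). The iterate converges there.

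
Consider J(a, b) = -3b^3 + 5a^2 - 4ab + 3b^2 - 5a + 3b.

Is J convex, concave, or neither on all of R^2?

The term -3b^3 is cubic, so the Hessian is not constant.
∂²J/∂b² = -18b + 6, which takes both signs as b varies (negative for sufficiently large b). A diagonal entry of the Hessian changing sign means the Hessian is neither positive- nor negative-semidefinite on all of R^2.

neither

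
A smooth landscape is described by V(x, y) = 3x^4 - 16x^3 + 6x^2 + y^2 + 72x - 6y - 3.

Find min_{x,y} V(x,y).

-59

V(x,y) separates as P(x) + Q(y) − 3, so its minimum is min P + min Q − 3.
P'(x) = 12(x - 3)(x - 2)(x + 1) vanishes at x ∈ {-1, 2, 3}; Q'(y) = 2y - 6 vanishes at y ∈ {3}.
Local minima of P (where P''>0): P(-1)=-47, P(3)=81. Local minima of Q: Q(3)=-9.
So the global minimum of V is P(-1) + Q(3) − 3 = -47 − 9 − 3 = -59, attained at (-1, 3).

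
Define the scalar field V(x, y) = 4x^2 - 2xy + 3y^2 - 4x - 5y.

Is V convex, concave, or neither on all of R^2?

V is quadratic, so its Hessian is the constant matrix H = [[8, -2], [-2, 6]].
det(H) = 44, tr(H) = 14.
det(H) > 0 and tr(H) > 0, so H is positive definite everywhere: convex.

convex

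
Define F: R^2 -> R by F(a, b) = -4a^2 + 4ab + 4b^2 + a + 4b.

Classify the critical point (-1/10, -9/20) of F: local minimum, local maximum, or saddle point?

saddle point

The Hessian of F is constant: H = [[-8, 4], [4, 8]].
det(H) = (-8)·8 − 4² = -80.
Since det(H) < 0, H is indefinite and the critical point is a saddle point.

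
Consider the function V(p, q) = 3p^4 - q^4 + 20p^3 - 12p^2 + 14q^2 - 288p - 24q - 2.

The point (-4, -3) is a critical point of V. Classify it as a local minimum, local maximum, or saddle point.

The mixed partial ∂²V/∂p∂q is 0, so the Hessian at any point is diag(V_pp, V_qq) = diag(12(3p^2 + 10p - 2), 4(-3q^2 + 7)).
At (-4, -3): H = diag(72, -80).
The eigenvalues have opposite signs, so H is indefinite: a saddle point.

saddle point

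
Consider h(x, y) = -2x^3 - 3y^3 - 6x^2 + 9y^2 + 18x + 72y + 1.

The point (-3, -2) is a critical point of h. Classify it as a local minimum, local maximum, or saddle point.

local minimum

The mixed partial ∂²h/∂x∂y is 0, so the Hessian at any point is diag(h_xx, h_yy) = diag(-12(x + 1), 18(-y + 1)).
At (-3, -2): H = diag(24, 54).
Both eigenvalues are positive, so H is positive definite: a local minimum.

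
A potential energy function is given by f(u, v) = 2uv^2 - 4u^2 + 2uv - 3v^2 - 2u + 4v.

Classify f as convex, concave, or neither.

neither

The term 2uv^2 is cubic, so the Hessian is not constant.
∂²f/∂v² = 4u - 6, which takes both signs as u varies (negative for sufficiently negative u). A diagonal entry of the Hessian changing sign means the Hessian is neither positive- nor negative-semidefinite on all of R^2.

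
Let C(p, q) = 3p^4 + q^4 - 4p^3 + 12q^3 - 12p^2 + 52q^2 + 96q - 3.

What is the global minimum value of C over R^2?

C(p,q) separates as A(p) + B(q) − 3, so its minimum is min A + min B − 3.
A'(p) = 12p(p - 2)(p + 1) vanishes at p ∈ {-1, 0, 2}; B'(q) = 4(q + 2)(q + 3)(q + 4) vanishes at q ∈ {-4, -3, -2}.
Local minima of A (where A''>0): A(-1)=-5, A(2)=-32. Local minima of B: B(-4)=-64, B(-2)=-64.
So the global minimum of C is A(2) + B(-4) − 3 = -32 − 64 − 3 = -99, attained at (2, -4).

-99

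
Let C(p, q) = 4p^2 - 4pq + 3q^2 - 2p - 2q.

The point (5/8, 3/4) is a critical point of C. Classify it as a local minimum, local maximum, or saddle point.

local minimum

The Hessian of C is constant: H = [[8, -4], [-4, 6]].
det(H) = 8·6 − (-4)² = 32.
det(H) > 0 and tr(H) = 14 > 0, so H is positive definite and the point is a local minimum.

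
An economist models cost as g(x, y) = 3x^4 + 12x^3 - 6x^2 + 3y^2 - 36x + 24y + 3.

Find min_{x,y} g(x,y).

-72

g(x,y) separates as P(x) + Q(y) + 3, so its minimum is min P + min Q + 3.
P'(x) = 12(x - 1)(x + 1)(x + 3) vanishes at x ∈ {-3, -1, 1}; Q'(y) = 6y + 24 vanishes at y ∈ {-4}.
Local minima of P (where P''>0): P(-3)=-27, P(1)=-27. Local minima of Q: Q(-4)=-48.
So the global minimum of g is P(-3) + Q(-4) + 3 = -27 − 48 + 3 = -72, attained at (-3, -4).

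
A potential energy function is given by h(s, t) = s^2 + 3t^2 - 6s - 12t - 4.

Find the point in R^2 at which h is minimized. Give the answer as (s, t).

h(s,t) separates as P(s) + Q(t) − 4, so its minimum is min P + min Q − 4.
P'(s) = 2s - 6 vanishes at s ∈ {3}; Q'(t) = 6(t - 2) vanishes at t ∈ {2}.
Local minima of P (where P''>0): P(3)=-9. Local minima of Q: Q(2)=-12.
So the global minimum of h is P(3) + Q(2) − 4 = -9 − 12 − 4 = -25, attained at (3, 2).

(3, 2)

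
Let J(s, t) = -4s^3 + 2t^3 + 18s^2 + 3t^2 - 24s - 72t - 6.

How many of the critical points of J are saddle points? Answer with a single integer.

J separates as a function of s plus a function of t, so ∇J=0 decouples.
∂J/∂s = -12(s - 2)(s - 1) = 0 at s ∈ {1, 2}; ∂J/∂t = 6(t - 3)(t + 4) = 0 at t ∈ {-4, 3}.
The Hessian is diagonal: diag(J_ss, J_tt). Second derivatives: J_ss(1)=12, J_ss(2)=-12; J_tt(-4)=-42, J_tt(3)=42.
Saddle points occur where the two diagonal entries have opposite signs: (1, -4), (2, 3). Count: 2.

2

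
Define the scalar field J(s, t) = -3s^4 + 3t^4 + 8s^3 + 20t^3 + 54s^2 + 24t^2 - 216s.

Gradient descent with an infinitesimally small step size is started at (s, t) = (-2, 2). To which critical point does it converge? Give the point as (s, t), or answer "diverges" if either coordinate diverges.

J is separable, so gradient descent decouples: s follows -∂J/∂s, t follows -∂J/∂t.
∂J/∂s = -12(s - 3)(s - 2)(s + 3); at s=-2 this is -240, so s increases.
∂J/∂t = 12t(t + 1)(t + 4); at t=2 this is 432, so t decreases.
s converges to its nearest critical value 2 (a local min of the s-part); t converges to 0. The iterate converges to (2, 0).

(2, 0)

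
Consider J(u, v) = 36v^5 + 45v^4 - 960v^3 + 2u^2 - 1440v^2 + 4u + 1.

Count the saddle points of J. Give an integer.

J separates as a function of u plus a function of v, so ∇J=0 decouples.
∂J/∂u = 4(u + 1) = 0 at u ∈ {-1}; ∂J/∂v = 180v(v - 4)(v + 1)(v + 4) = 0 at v ∈ {-4, -1, 0, 4}.
The Hessian is diagonal: diag(J_uu, J_vv). Second derivatives: J_uu(-1)=4; J_vv(-4)=-17280, J_vv(-1)=2700, J_vv(0)=-2880, J_vv(4)=28800.
Saddle points occur where the two diagonal entries have opposite signs: (-1, -4), (-1, 0). Count: 2.

2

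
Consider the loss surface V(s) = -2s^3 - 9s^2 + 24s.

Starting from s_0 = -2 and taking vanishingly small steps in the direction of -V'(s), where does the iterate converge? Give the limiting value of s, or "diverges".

-4

V'(s) = -6(s - 1)(s + 4), so V'(-2) = 36.
Gradient descent moves in the -V' direction, i.e. s is decreasing.
The nearest critical point in that direction is s = -4, where V'' = 30 > 0 (a local minimum). The iterate converges there.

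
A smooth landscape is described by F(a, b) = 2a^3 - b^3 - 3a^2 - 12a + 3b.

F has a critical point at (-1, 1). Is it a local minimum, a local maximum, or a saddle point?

local maximum

The mixed partial ∂²F/∂a∂b is 0, so the Hessian at any point is diag(F_aa, F_bb) = diag(6(2a - 1), -6b).
At (-1, 1): H = diag(-18, -6).
Both eigenvalues are negative, so H is negative definite: a local maximum.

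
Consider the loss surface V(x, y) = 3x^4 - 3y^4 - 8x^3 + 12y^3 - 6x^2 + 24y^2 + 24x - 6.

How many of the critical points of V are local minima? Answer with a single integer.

2

V separates as a function of x plus a function of y, so ∇V=0 decouples.
∂V/∂x = 12(x - 2)(x - 1)(x + 1) = 0 at x ∈ {-1, 1, 2}; ∂V/∂y = -12y(y - 4)(y + 1) = 0 at y ∈ {-1, 0, 4}.
The Hessian is diagonal: diag(V_xx, V_yy). Second derivatives: V_xx(-1)=72, V_xx(1)=-24, V_xx(2)=36; V_yy(-1)=-60, V_yy(0)=48, V_yy(4)=-240.
Local minima occur where both diagonal entries positive: (-1, 0), (2, 0). Count: 2.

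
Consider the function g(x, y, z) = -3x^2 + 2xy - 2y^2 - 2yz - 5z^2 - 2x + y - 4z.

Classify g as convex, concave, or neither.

concave

g is quadratic, so its Hessian is the constant matrix H = [[-6, 2, 0], [2, -4, -2], [0, -2, -10]].
Leading principal minors: -6, 20, -176.
Signs alternate −, +, − ⇒ H ≺ 0 ⇒ concave.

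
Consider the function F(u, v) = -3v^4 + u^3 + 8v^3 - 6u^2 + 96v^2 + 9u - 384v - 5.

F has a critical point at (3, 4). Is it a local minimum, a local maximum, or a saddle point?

The mixed partial ∂²F/∂u∂v is 0, so the Hessian at any point is diag(F_uu, F_vv) = diag(6(u - 2), 12(-3v^2 + 4v + 16)).
At (3, 4): H = diag(6, -192).
The eigenvalues have opposite signs, so H is indefinite: a saddle point.

saddle point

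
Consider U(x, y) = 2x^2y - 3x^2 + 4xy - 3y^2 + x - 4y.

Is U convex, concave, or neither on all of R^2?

neither

The term 2x^2y is cubic, so the Hessian is not constant.
∂²U/∂x² = 4y - 6, which takes both signs as y varies (negative for sufficiently negative y). A diagonal entry of the Hessian changing sign means the Hessian is neither positive- nor negative-semidefinite on all of R^2.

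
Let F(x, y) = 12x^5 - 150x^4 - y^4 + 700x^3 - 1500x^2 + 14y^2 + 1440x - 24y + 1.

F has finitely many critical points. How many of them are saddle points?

F separates as a function of x plus a function of y, so ∇F=0 decouples.
∂F/∂x = 60(x - 4)(x - 3)(x - 2)(x - 1) = 0 at x ∈ {1, 2, 3, 4}; ∂F/∂y = -4(y - 2)(y - 1)(y + 3) = 0 at y ∈ {-3, 1, 2}.
The Hessian is diagonal: diag(F_xx, F_yy). Second derivatives: F_xx(1)=-360, F_xx(2)=120, F_xx(3)=-120, F_xx(4)=360; F_yy(-3)=-80, F_yy(1)=16, F_yy(2)=-20.
Saddle points occur where the two diagonal entries have opposite signs: (1, 1), (2, -3), (2, 2), (3, 1), (4, -3), (4, 2). Count: 6.

6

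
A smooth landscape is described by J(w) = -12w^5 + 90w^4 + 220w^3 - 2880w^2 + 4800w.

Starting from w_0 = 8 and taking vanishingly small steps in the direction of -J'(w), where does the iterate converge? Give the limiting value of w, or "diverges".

J'(w) = -60(w - 5)(w - 4)(w - 1)(w + 4), so J'(8) = -60480.
Gradient descent moves in the -J' direction, i.e. w is increasing.
There is no critical point above w=8, and J' keeps the same sign, so the iterate runs off to +∞.

diverges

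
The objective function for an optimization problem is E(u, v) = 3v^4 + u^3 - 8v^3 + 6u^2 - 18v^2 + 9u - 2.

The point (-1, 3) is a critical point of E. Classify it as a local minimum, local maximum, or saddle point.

local minimum

The mixed partial ∂²E/∂u∂v is 0, so the Hessian at any point is diag(E_uu, E_vv) = diag(6(u + 2), 12(3v^2 - 4v - 3)).
At (-1, 3): H = diag(6, 144).
Both eigenvalues are positive, so H is positive definite: a local minimum.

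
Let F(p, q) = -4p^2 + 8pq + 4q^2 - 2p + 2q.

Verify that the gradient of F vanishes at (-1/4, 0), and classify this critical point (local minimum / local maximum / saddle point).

∇F = (-8p + 8q - 2, 8p + 8q + 2); substituting (-1/4, 0) gives ∇F = (0, 0), so (-1/4, 0) is indeed a critical point.
The Hessian of F is constant: H = [[-8, 8], [8, 8]].
det(H) = (-8)·8 − 8² = -128.
Since det(H) < 0, H is indefinite and the critical point is a saddle point.

saddle point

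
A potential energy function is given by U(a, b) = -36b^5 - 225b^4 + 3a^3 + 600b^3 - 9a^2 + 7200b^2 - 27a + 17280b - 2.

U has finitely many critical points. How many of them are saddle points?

4

U separates as a function of a plus a function of b, so ∇U=0 decouples.
∂U/∂a = 9(a - 3)(a + 1) = 0 at a ∈ {-1, 3}; ∂U/∂b = -180(b - 4)(b + 2)(b + 3)(b + 4) = 0 at b ∈ {-4, -3, -2, 4}.
The Hessian is diagonal: diag(U_aa, U_bb). Second derivatives: U_aa(-1)=-36, U_aa(3)=36; U_bb(-4)=2880, U_bb(-3)=-1260, U_bb(-2)=2160, U_bb(4)=-60480.
Saddle points occur where the two diagonal entries have opposite signs: (-1, -4), (-1, -2), (3, -3), (3, 4). Count: 4.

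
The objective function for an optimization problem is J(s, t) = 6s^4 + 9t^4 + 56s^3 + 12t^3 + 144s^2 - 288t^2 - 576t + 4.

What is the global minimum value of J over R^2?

-3836

J(s,t) separates as P(s) + Q(t) + 4, so its minimum is min P + min Q + 4.
P'(s) = 24s(s + 3)(s + 4) vanishes at s ∈ {-4, -3, 0}; Q'(t) = 36(t - 4)(t + 1)(t + 4) vanishes at t ∈ {-4, -1, 4}.
Local minima of P (where P''>0): P(-4)=256, P(0)=0. Local minima of Q: Q(-4)=-768, Q(4)=-3840.
So the global minimum of J is P(0) + Q(4) + 4 = 0 − 3840 + 4 = -3836, attained at (0, 4).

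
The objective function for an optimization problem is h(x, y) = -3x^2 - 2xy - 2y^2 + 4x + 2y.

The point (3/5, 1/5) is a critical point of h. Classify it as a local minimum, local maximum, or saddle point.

local maximum

The Hessian of h is constant: H = [[-6, -2], [-2, -4]].
det(H) = (-6)·(-4) − (-2)² = 20.
det(H) > 0 and tr(H) = -10 < 0, so H is negative definite and the point is a local maximum.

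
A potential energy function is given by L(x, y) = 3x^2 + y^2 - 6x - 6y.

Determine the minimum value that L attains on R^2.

L(x,y) separates as P(x) + Q(y), so its minimum is min P + min Q.
P'(x) = 6x - 6 vanishes at x ∈ {1}; Q'(y) = 2y - 6 vanishes at y ∈ {3}.
Local minima of P (where P''>0): P(1)=-3. Local minima of Q: Q(3)=-9.
So the global minimum of L is P(1) + Q(3) = -3 − 9 = -12, attained at (1, 3).

-12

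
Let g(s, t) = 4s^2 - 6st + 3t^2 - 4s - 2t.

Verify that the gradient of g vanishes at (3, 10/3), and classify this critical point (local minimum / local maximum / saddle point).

∇g = (8s - 6t - 4, -6s + 6t - 2); substituting (3, 10/3) gives ∇g = (0, 0), so (3, 10/3) is indeed a critical point.
The Hessian of g is constant: H = [[8, -6], [-6, 6]].
det(H) = 8·6 − (-6)² = 12.
det(H) > 0 and tr(H) = 14 > 0, so H is positive definite and the point is a local minimum.

local minimum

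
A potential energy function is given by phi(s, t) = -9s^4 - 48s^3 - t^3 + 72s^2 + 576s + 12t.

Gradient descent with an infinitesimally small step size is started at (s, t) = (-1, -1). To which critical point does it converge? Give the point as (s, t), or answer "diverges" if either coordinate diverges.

phi is separable, so gradient descent decouples: s follows -∂phi/∂s, t follows -∂phi/∂t.
∂phi/∂s = -36(s - 2)(s + 2)(s + 4); at s=-1 this is 324, so s decreases.
∂phi/∂t = -3(t - 2)(t + 2); at t=-1 this is 9, so t decreases.
s converges to its nearest critical value -2 (a local min of the s-part); t converges to -2. The iterate converges to (-2, -2).

(-2, -2)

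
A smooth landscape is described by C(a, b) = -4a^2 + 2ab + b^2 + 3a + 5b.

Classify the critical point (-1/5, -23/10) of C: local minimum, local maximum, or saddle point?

The Hessian of C is constant: H = [[-8, 2], [2, 2]].
det(H) = (-8)·2 − 2² = -20.
Since det(H) < 0, H is indefinite and the critical point is a saddle point.

saddle point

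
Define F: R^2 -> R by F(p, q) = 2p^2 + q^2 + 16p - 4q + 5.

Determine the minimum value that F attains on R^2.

-31

F(p,q) separates as A(p) + B(q) + 5, so its minimum is min A + min B + 5.
A'(p) = 4p + 16 vanishes at p ∈ {-4}; B'(q) = 2q - 4 vanishes at q ∈ {2}.
Local minima of A (where A''>0): A(-4)=-32. Local minima of B: B(2)=-4.
So the global minimum of F is A(-4) + B(2) + 5 = -32 − 4 + 5 = -31, attained at (-4, 2).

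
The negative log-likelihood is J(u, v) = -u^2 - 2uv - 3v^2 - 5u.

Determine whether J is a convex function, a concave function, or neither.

concave

J is quadratic, so its Hessian is the constant matrix H = [[-2, -2], [-2, -6]].
det(H) = 8, tr(H) = -8.
det(H) > 0 and tr(H) < 0, so H is negative definite everywhere: concave.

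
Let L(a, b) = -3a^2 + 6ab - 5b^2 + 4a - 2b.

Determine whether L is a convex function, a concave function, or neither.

concave

L is quadratic, so its Hessian is the constant matrix H = [[-6, 6], [6, -10]].
det(H) = 24, tr(H) = -16.
det(H) > 0 and tr(H) < 0, so H is negative definite everywhere: concave.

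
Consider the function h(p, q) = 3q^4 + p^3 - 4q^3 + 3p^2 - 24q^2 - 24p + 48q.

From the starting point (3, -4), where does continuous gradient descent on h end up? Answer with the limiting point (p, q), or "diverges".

(2, -2)

h is separable, so gradient descent decouples: p follows -∂h/∂p, q follows -∂h/∂q.
∂h/∂p = 3(p - 2)(p + 4); at p=3 this is 21, so p decreases.
∂h/∂q = 12(q - 2)(q - 1)(q + 2); at q=-4 this is -720, so q increases.
p converges to its nearest critical value 2 (a local min of the p-part); q converges to -2. The iterate converges to (2, -2).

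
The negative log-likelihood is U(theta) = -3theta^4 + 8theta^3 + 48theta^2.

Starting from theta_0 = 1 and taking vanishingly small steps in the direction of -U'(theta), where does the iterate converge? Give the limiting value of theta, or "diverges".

0

U'(theta) = -12theta(theta - 4)(theta + 2), so U'(1) = 108.
Gradient descent moves in the -U' direction, i.e. theta is decreasing.
The nearest critical point in that direction is theta = 0, where U'' = 96 > 0 (a local minimum). The iterate converges there.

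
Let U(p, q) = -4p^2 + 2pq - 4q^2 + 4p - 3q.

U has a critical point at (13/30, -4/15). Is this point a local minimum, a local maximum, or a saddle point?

local maximum

The Hessian of U is constant: H = [[-8, 2], [2, -8]].
det(H) = (-8)·(-8) − 2² = 60.
det(H) > 0 and tr(H) = -16 < 0, so H is negative definite and the point is a local maximum.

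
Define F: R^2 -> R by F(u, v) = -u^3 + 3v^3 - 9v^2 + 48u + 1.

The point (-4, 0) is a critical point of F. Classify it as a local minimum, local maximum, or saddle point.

saddle point

The mixed partial ∂²F/∂u∂v is 0, so the Hessian at any point is diag(F_uu, F_vv) = diag(-6u, 18(v - 1)).
At (-4, 0): H = diag(24, -18).
The eigenvalues have opposite signs, so H is indefinite: a saddle point.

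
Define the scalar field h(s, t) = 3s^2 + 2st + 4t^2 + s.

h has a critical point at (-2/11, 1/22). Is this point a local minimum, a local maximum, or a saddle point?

local minimum

The Hessian of h is constant: H = [[6, 2], [2, 8]].
det(H) = 6·8 − 2² = 44.
det(H) > 0 and tr(H) = 14 > 0, so H is positive definite and the point is a local minimum.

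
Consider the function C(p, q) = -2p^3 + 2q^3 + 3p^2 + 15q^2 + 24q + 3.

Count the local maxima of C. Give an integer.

1

C separates as a function of p plus a function of q, so ∇C=0 decouples.
∂C/∂p = -6p(p - 1) = 0 at p ∈ {0, 1}; ∂C/∂q = 6(q + 1)(q + 4) = 0 at q ∈ {-4, -1}.
The Hessian is diagonal: diag(C_pp, C_qq). Second derivatives: C_pp(0)=6, C_pp(1)=-6; C_qq(-4)=-18, C_qq(-1)=18.
Local maxima occur where both diagonal entries negative: (1, -4). Count: 1.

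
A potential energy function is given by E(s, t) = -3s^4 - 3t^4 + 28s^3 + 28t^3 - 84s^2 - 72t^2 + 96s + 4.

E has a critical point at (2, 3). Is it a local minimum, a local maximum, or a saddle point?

local minimum

The mixed partial ∂²E/∂s∂t is 0, so the Hessian at any point is diag(E_ss, E_tt) = diag(12(-3s^2 + 14s - 14), 12(-3t^2 + 14t - 12)).
At (2, 3): H = diag(24, 36).
Both eigenvalues are positive, so H is positive definite: a local minimum.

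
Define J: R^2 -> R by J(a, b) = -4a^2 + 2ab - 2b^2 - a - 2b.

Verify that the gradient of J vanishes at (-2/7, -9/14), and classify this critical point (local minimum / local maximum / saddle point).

∇J = (-8a + 2b - 1, 2a - 4b - 2); substituting (-2/7, -9/14) gives ∇J = (0, 0), so (-2/7, -9/14) is indeed a critical point.
The Hessian of J is constant: H = [[-8, 2], [2, -4]].
det(H) = (-8)·(-4) − 2² = 28.
det(H) > 0 and tr(H) = -12 < 0, so H is negative definite and the point is a local maximum.

local maximum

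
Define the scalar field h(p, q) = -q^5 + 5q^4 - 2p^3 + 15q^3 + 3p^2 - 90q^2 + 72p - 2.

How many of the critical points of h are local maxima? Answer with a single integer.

2

h separates as a function of p plus a function of q, so ∇h=0 decouples.
∂h/∂p = -6(p - 4)(p + 3) = 0 at p ∈ {-3, 4}; ∂h/∂q = -5q(q - 4)(q - 3)(q + 3) = 0 at q ∈ {-3, 0, 3, 4}.
The Hessian is diagonal: diag(h_pp, h_qq). Second derivatives: h_pp(-3)=42, h_pp(4)=-42; h_qq(-3)=630, h_qq(0)=-180, h_qq(3)=90, h_qq(4)=-140.
Local maxima occur where both diagonal entries negative: (4, 0), (4, 4). Count: 2.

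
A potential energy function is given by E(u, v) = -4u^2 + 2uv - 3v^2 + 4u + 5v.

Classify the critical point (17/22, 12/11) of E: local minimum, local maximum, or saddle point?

local maximum

The Hessian of E is constant: H = [[-8, 2], [2, -6]].
det(H) = (-8)·(-6) − 2² = 44.
det(H) > 0 and tr(H) = -14 < 0, so H is negative definite and the point is a local maximum.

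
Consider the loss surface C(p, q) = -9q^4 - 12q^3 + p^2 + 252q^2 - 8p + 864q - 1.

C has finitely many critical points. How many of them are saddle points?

C separates as a function of p plus a function of q, so ∇C=0 decouples.
∂C/∂p = 2(p - 4) = 0 at p ∈ {4}; ∂C/∂q = -36(q - 4)(q + 2)(q + 3) = 0 at q ∈ {-3, -2, 4}.
The Hessian is diagonal: diag(C_pp, C_qq). Second derivatives: C_pp(4)=2; C_qq(-3)=-252, C_qq(-2)=216, C_qq(4)=-1512.
Saddle points occur where the two diagonal entries have opposite signs: (4, -3), (4, 4). Count: 2.

2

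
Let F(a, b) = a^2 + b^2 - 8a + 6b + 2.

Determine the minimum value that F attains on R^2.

F(a,b) separates as P(a) + Q(b) + 2, so its minimum is min P + min Q + 2.
P'(a) = 2a - 8 vanishes at a ∈ {4}; Q'(b) = 2b + 6 vanishes at b ∈ {-3}.
Local minima of P (where P''>0): P(4)=-16. Local minima of Q: Q(-3)=-9.
So the global minimum of F is P(4) + Q(-3) + 2 = -16 − 9 + 2 = -23, attained at (4, -3).

-23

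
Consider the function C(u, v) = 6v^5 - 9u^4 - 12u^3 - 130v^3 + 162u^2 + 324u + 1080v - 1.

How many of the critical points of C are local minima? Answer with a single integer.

C separates as a function of u plus a function of v, so ∇C=0 decouples.
∂C/∂u = -36(u - 3)(u + 1)(u + 3) = 0 at u ∈ {-3, -1, 3}; ∂C/∂v = 30(v - 3)(v - 2)(v + 2)(v + 3) = 0 at v ∈ {-3, -2, 2, 3}.
The Hessian is diagonal: diag(C_uu, C_vv). Second derivatives: C_uu(-3)=-432, C_uu(-1)=288, C_uu(3)=-864; C_vv(-3)=-900, C_vv(-2)=600, C_vv(2)=-600, C_vv(3)=900.
Local minima occur where both diagonal entries positive: (-1, -2), (-1, 3). Count: 2.

2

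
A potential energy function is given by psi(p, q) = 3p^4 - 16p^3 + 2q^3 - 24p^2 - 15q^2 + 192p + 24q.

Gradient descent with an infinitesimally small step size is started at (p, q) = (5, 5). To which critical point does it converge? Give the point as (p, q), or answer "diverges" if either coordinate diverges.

psi is separable, so gradient descent decouples: p follows -∂psi/∂p, q follows -∂psi/∂q.
∂psi/∂p = 12(p - 4)(p - 2)(p + 2); at p=5 this is 252, so p decreases.
∂psi/∂q = 6(q - 4)(q - 1); at q=5 this is 24, so q decreases.
p converges to its nearest critical value 4 (a local min of the p-part); q converges to 4. The iterate converges to (4, 4).

(4, 4)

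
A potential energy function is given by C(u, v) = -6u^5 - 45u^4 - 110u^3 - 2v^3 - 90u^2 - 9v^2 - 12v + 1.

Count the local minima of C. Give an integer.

2

C separates as a function of u plus a function of v, so ∇C=0 decouples.
∂C/∂u = -30u(u + 1)(u + 2)(u + 3) = 0 at u ∈ {-3, -2, -1, 0}; ∂C/∂v = -6(v + 1)(v + 2) = 0 at v ∈ {-2, -1}.
The Hessian is diagonal: diag(C_uu, C_vv). Second derivatives: C_uu(-3)=180, C_uu(-2)=-60, C_uu(-1)=60, C_uu(0)=-180; C_vv(-2)=6, C_vv(-1)=-6.
Local minima occur where both diagonal entries positive: (-3, -2), (-1, -2). Count: 2.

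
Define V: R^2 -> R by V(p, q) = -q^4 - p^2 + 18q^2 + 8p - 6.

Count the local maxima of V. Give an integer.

V separates as a function of p plus a function of q, so ∇V=0 decouples.
∂V/∂p = -2(p - 4) = 0 at p ∈ {4}; ∂V/∂q = -4q(q - 3)(q + 3) = 0 at q ∈ {-3, 0, 3}.
The Hessian is diagonal: diag(V_pp, V_qq). Second derivatives: V_pp(4)=-2; V_qq(-3)=-72, V_qq(0)=36, V_qq(3)=-72.
Local maxima occur where both diagonal entries negative: (4, -3), (4, 3). Count: 2.

2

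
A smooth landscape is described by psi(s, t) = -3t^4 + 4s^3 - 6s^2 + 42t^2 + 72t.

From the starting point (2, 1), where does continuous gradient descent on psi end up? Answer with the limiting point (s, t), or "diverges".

psi is separable, so gradient descent decouples: s follows -∂psi/∂s, t follows -∂psi/∂t.
∂psi/∂s = 12s(s - 1); at s=2 this is 24, so s decreases.
∂psi/∂t = -12(t - 3)(t + 1)(t + 2); at t=1 this is 144, so t decreases.
s converges to its nearest critical value 1 (a local min of the s-part); t converges to -1. The iterate converges to (1, -1).

(1, -1)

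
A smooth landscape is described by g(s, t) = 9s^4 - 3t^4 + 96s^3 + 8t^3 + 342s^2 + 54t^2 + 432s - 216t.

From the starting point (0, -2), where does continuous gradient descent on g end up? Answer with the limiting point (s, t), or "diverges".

g is separable, so gradient descent decouples: s follows -∂g/∂s, t follows -∂g/∂t.
∂g/∂s = 36(s + 1)(s + 3)(s + 4); at s=0 this is 432, so s decreases.
∂g/∂t = -12(t - 3)(t - 2)(t + 3); at t=-2 this is -240, so t increases.
s converges to its nearest critical value -1 (a local min of the s-part); t converges to 2. The iterate converges to (-1, 2).

(-1, 2)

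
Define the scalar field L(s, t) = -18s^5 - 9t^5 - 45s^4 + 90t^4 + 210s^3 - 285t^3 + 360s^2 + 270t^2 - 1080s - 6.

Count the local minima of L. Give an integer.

4

L separates as a function of s plus a function of t, so ∇L=0 decouples.
∂L/∂s = -90(s - 2)(s - 1)(s + 2)(s + 3) = 0 at s ∈ {-3, -2, 1, 2}; ∂L/∂t = -45t(t - 4)(t - 3)(t - 1) = 0 at t ∈ {0, 1, 3, 4}.
The Hessian is diagonal: diag(L_ss, L_tt). Second derivatives: L_ss(-3)=1800, L_ss(-2)=-1080, L_ss(1)=1080, L_ss(2)=-1800; L_tt(0)=540, L_tt(1)=-270, L_tt(3)=270, L_tt(4)=-540.
Local minima occur where both diagonal entries positive: (-3, 0), (-3, 3), (1, 0), (1, 3). Count: 4.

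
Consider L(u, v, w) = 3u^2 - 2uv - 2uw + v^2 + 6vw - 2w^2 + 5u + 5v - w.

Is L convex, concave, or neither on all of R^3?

L is quadratic, so its Hessian is the constant matrix H = [[6, -2, -2], [-2, 2, 6], [-2, 6, -4]].
Leading principal minors: 6, 8, -208.
Neither pattern holds ⇒ H is indefinite ⇒ neither convex nor concave.

neither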